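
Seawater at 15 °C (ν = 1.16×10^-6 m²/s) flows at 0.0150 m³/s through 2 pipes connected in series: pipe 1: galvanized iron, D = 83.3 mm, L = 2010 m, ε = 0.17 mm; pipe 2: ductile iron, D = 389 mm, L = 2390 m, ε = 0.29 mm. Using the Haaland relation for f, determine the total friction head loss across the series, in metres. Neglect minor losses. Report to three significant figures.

Pipe 1: V = 2.752 m/s, Re = 1.98×10^5, ε/D = 0.00204, f = 0.02438, h_1 = f(L/D)V²/2g = 227.1 m
Pipe 2: V = 0.1262 m/s, Re = 4.23×10^4, ε/D = 7.46×10^-4, f = 0.02360, h_2 = f(L/D)V²/2g = 0.1177 m
Series → Q common, losses add: H = Σh = 227.2 m

H ≈ 227 m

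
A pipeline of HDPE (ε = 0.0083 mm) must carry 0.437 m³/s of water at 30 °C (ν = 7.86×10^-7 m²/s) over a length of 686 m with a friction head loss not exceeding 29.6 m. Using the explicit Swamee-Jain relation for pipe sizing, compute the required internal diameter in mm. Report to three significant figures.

D ≈ 334 mm

Swamee-Jain (Type III): D = 0.66·[ε^1.25·(LQ²/(gh_f))^4.75 + ν·Q^9.4·(L/(gh_f))^5.2]^0.04
LQ²/(gh_f) = 0.4512; L/(gh_f) = 2.362
Term 1 = ε^1.25·(…)^4.75 = 1.02×10^-8; Term 2 = ν·Q^9.4·(…)^5.2 = 2.87×10^-8
D = 0.66·(1.02×10^-8 + 2.87×10^-8)^0.04 = 0.3335 m = 334 mm
Check: V = 5.00 m/s, Re = 2.12×10^6, f = 0.01114, h_f = 29.2 m ≈ 29.6 m ✓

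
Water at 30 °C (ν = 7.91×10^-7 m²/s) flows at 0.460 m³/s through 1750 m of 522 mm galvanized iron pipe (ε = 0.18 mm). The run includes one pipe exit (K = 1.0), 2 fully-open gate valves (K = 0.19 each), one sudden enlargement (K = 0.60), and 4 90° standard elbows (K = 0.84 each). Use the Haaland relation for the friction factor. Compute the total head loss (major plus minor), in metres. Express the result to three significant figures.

H_L ≈ 13.8 m

V = 4Q/(πD²) = 2.149 m/s; V²/2g = 0.2355 m
Re = 1.42×10^6, ε/D = 3.45×10^-4 → f = 0.01583 (Haaland)
Major: h_f = f(L/D)·V²/2g = 0.01583·3352·0.2355 = 12.50 m
Minor: ΣK = 5.34; h_m = ΣK·V²/2g = 1.257 m
Total H_L = 12.50 + 1.257 = 13.76 m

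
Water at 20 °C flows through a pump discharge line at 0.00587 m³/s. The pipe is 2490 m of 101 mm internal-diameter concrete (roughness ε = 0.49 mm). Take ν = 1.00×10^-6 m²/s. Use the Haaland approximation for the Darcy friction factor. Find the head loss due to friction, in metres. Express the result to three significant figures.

h_f ≈ 21.1 m

V = 4Q/(πD²) = 4·0.00587/(π·0.101²) = 0.7327 m/s
Re = VD/ν = 0.7327·0.101/1.00×10^-6 = 7.40×10^4 → turbulent
ε/D = 0.49/101 = 0.00485
Haaland: f = 0.03131
h_f = f(L/D)V²/(2g) = 0.03131·(2490/0.101)·0.7327²/(2·9.81) = 21.12 m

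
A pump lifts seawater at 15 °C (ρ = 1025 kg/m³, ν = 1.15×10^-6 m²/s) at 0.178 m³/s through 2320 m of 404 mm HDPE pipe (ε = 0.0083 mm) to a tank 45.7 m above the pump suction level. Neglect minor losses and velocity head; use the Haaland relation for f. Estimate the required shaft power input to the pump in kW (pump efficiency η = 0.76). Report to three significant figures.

P_shaft ≈ 125 kW

V = 4Q/(πD²) = 1.389 m/s; Re = 4.88×10^5; ε/D = 2.05×10^-5; f = 0.01336
h_f = f(L/D)V²/2g = 7.539 m
Total head H = z + h_f = 45.7 + 7.539 = 53.24 m
P_hyd = ρgQH = 1025·9.81·0.178·53.24 = 95.29 kW
P_shaft = P_hyd/η = 95.29/0.76 = 125.4 kW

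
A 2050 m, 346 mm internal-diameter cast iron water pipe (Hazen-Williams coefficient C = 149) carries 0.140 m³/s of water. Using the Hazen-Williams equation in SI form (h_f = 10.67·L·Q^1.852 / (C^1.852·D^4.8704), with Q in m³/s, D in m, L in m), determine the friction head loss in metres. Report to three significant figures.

h_f ≈ 9.52 m

h_f = 10.67·2050·0.140^1.852 / (149^1.852·0.346^4.8704) = 9.521 m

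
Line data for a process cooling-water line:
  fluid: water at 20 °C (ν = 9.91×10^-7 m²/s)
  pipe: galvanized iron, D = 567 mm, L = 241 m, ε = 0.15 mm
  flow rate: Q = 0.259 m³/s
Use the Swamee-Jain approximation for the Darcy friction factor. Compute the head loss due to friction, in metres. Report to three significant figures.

V = 4Q/(πD²) = 4·0.259/(π·0.567²) = 1.026 m/s
Re = VD/ν = 1.026·0.567/9.91×10^-7 = 5.87×10^5 → turbulent
ε/D = 0.15/567 = 2.65×10^-4
Swamee-Jain: f = 0.01590
h_f = f(L/D)V²/(2g) = 0.01590·(241/0.567)·1.026²/(2·9.81) = 0.3625 m

h_f ≈ 0.362 m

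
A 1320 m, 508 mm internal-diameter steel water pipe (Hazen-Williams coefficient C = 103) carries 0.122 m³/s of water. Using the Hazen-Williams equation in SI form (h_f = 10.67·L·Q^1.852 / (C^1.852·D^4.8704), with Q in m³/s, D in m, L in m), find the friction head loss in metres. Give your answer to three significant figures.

h_f = 10.67·1320·0.122^1.852 / (103^1.852·0.508^4.8704) = 1.450 m

h_f ≈ 1.45 m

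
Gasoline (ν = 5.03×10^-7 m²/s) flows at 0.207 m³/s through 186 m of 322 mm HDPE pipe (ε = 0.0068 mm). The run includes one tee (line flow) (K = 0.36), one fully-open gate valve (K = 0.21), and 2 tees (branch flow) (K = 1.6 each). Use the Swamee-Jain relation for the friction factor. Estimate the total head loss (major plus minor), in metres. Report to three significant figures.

H_L ≈ 3.40 m

V = 4Q/(πD²) = 2.542 m/s; V²/2g = 0.3293 m
Re = 1.63×10^6, ε/D = 2.11×10^-5 → f = 0.01137 (Swamee-Jain)
Major: h_f = f(L/D)·V²/2g = 0.01137·577.6·0.3293 = 2.163 m
Minor: ΣK = 3.77; h_m = ΣK·V²/2g = 1.242 m
Total H_L = 2.163 + 1.242 = 3.404 m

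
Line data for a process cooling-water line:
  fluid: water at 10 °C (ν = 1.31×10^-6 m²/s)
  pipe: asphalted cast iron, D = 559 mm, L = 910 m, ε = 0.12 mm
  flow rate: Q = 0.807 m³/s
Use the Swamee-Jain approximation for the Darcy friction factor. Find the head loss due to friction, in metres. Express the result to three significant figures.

h_f ≈ 13.2 m

V = 4Q/(πD²) = 4·0.807/(π·0.559²) = 3.288 m/s
Re = VD/ν = 3.288·0.559/1.31×10^-6 = 1.40×10^6 → turbulent
ε/D = 0.12/559 = 2.15×10^-4
Swamee-Jain: f = 0.01469
h_f = f(L/D)V²/(2g) = 0.01469·(910/0.559)·3.288²/(2·9.81) = 13.18 m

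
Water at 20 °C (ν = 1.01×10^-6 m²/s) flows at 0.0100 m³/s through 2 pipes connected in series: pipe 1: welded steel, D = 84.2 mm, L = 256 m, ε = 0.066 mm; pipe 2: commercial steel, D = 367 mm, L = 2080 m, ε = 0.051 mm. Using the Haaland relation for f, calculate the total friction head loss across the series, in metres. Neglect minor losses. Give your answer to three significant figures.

Pipe 1: V = 1.796 m/s, Re = 1.50×10^5, ε/D = 7.84×10^-4, f = 0.02042, h_1 = f(L/D)V²/2g = 10.21 m
Pipe 2: V = 0.09453 m/s, Re = 3.43×10^4, ε/D = 1.39×10^-4, f = 0.02290, h_2 = f(L/D)V²/2g = 0.05911 m
Series → Q common, losses add: H = Σh = 10.27 m

H ≈ 10.3 m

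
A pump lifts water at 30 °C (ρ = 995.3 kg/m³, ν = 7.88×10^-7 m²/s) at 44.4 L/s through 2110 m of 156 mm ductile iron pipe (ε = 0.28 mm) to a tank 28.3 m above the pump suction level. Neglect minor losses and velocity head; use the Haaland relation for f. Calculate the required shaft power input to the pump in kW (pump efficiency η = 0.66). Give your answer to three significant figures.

P_shaft ≈ 75.2 kW

V = 4Q/(πD²) = 2.323 m/s; Re = 4.60×10^5; ε/D = 0.00179; f = 0.02318
h_f = f(L/D)V²/2g = 86.24 m
Total head H = z + h_f = 28.3 + 86.24 = 114.5 m
P_hyd = ρgQH = 995.3·9.81·0.0444·114.5 = 49.66 kW
P_shaft = P_hyd/η = 49.66/0.66 = 75.24 kW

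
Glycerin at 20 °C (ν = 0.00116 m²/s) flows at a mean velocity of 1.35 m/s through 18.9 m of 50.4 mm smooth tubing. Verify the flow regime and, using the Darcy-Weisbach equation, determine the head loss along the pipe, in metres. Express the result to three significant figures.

Re = VD/ν = 1.35·0.05040/0.00116 = 58.7 → laminar (Re < 2300)
f = 64/Re = 1.091
h_f = f(L/D)V²/(2g) = 1.091·(18.9/0.05040)·1.35²/(2·9.81) = 38.01 m

h_f ≈ 38.0 m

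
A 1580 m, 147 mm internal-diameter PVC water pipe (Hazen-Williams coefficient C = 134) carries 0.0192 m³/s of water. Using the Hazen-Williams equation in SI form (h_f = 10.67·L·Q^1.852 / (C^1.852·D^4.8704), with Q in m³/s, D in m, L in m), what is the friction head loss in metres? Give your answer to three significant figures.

h_f ≈ 14.6 m

h_f = 10.67·1580·0.0192^1.852 / (134^1.852·0.147^4.8704) = 14.57 m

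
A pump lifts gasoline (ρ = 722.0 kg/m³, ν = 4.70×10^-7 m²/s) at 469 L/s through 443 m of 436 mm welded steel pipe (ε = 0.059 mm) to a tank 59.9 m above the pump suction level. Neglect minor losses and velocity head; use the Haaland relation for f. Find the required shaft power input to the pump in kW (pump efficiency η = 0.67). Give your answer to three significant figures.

P_shaft ≈ 330 kW

V = 4Q/(πD²) = 3.141 m/s; Re = 2.91×10^6; ε/D = 1.35×10^-4; f = 0.01314
h_f = f(L/D)V²/2g = 6.716 m
Total head H = z + h_f = 59.9 + 6.716 = 66.62 m
P_hyd = ρgQH = 722.0·9.81·0.469·66.62 = 221.3 kW
P_shaft = P_hyd/η = 221.3/0.67 = 330.3 kW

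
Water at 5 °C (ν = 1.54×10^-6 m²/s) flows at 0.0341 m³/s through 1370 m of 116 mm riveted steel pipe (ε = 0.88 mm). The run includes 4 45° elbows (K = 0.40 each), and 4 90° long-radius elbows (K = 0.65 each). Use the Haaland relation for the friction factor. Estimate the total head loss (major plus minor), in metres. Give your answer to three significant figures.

H_L ≈ 221 m

V = 4Q/(πD²) = 3.227 m/s; V²/2g = 0.5306 m
Re = 2.43×10^5, ε/D = 0.00759 → f = 0.03494 (Haaland)
Major: h_f = f(L/D)·V²/2g = 0.03494·11810·0.5306 = 219.0 m
Minor: ΣK = 4.20; h_m = ΣK·V²/2g = 2.229 m
Total H_L = 219.0 + 2.229 = 221.2 m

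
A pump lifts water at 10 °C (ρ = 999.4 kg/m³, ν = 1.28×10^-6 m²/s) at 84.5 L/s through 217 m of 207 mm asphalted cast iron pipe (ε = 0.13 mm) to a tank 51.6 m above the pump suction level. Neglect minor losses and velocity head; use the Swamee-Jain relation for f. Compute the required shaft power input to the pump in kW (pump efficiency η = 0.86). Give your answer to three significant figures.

V = 4Q/(πD²) = 2.511 m/s; Re = 4.06×10^5; ε/D = 6.28×10^-4; f = 0.01871
h_f = f(L/D)V²/2g = 6.303 m
Total head H = z + h_f = 51.6 + 6.303 = 57.90 m
P_hyd = ρgQH = 999.4·9.81·0.0845·57.90 = 47.97 kW
P_shaft = P_hyd/η = 47.97/0.86 = 55.78 kW

P_shaft ≈ 55.8 kW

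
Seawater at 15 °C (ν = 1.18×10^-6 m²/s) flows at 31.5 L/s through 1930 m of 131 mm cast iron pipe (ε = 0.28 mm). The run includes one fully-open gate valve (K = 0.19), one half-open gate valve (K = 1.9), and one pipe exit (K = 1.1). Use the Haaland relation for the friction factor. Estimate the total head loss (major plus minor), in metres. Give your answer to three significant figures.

H_L ≈ 101 m

V = 4Q/(πD²) = 2.337 m/s; V²/2g = 0.2784 m
Re = 2.59×10^5, ε/D = 0.00214 → f = 0.02447 (Haaland)
Major: h_f = f(L/D)·V²/2g = 0.02447·14733·0.2784 = 100.4 m
Minor: ΣK = 3.19; h_m = ΣK·V²/2g = 0.8881 m
Total H_L = 100.4 + 0.8881 = 101.3 m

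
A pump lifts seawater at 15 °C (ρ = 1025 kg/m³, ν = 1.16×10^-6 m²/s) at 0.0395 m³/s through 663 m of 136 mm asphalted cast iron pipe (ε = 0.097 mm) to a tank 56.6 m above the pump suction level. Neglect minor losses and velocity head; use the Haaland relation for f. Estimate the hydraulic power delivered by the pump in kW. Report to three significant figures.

P_hyd ≈ 36.5 kW

V = 4Q/(πD²) = 2.719 m/s; Re = 3.19×10^5; ε/D = 7.13×10^-4; f = 0.01916
h_f = f(L/D)V²/2g = 35.19 m
Total head H = z + h_f = 56.6 + 35.19 = 91.79 m
P_hyd = ρgQH = 1025·9.81·0.0395·91.79 = 36.46 kW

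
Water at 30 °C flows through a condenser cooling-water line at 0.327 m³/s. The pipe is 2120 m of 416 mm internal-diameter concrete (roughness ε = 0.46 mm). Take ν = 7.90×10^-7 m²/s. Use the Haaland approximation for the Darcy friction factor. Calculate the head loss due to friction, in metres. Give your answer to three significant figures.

h_f ≈ 30.6 m

V = 4Q/(πD²) = 4·0.327/(π·0.416²) = 2.406 m/s
Re = VD/ν = 2.406·0.416/7.90×10^-7 = 1.27×10^6 → turbulent
ε/D = 0.46/416 = 0.00111
Haaland: f = 0.02036
h_f = f(L/D)V²/(2g) = 0.02036·(2120/0.416)·2.406²/(2·9.81) = 30.61 m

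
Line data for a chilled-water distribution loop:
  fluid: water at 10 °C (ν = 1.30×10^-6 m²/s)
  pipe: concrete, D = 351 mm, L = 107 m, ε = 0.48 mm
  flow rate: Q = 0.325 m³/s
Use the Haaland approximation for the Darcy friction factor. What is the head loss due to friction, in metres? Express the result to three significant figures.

V = 4Q/(πD²) = 4·0.325/(π·0.351²) = 3.359 m/s
Re = VD/ν = 3.359·0.351/1.30×10^-6 = 9.07×10^5 → turbulent
ε/D = 0.48/351 = 0.00137
Haaland: f = 0.02150
h_f = f(L/D)V²/(2g) = 0.02150·(107/0.351)·3.359²/(2·9.81) = 3.768 m

h_f ≈ 3.77 m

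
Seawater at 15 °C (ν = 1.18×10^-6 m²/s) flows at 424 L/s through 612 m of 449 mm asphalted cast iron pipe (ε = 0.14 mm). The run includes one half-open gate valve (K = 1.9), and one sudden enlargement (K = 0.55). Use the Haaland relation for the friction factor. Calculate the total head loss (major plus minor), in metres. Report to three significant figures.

V = 4Q/(πD²) = 2.678 m/s; V²/2g = 0.3655 m
Re = 1.02×10^6, ε/D = 3.12×10^-4 → f = 0.01570 (Haaland)
Major: h_f = f(L/D)·V²/2g = 0.01570·1363·0.3655 = 7.820 m
Minor: ΣK = 2.45; h_m = ΣK·V²/2g = 0.8954 m
Total H_L = 7.820 + 0.8954 = 8.715 m

H_L ≈ 8.72 m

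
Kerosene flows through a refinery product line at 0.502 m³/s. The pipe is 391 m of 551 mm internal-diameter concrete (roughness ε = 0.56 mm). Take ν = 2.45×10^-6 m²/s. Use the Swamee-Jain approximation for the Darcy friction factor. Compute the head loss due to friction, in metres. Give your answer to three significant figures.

V = 4Q/(πD²) = 4·0.502/(π·0.551²) = 2.105 m/s
Re = VD/ν = 2.105·0.551/2.45×10^-6 = 4.73×10^5 → turbulent
ε/D = 0.56/551 = 0.00102
Swamee-Jain: f = 0.02046
h_f = f(L/D)V²/(2g) = 0.02046·(391/0.551)·2.105²/(2·9.81) = 3.280 m

h_f ≈ 3.28 m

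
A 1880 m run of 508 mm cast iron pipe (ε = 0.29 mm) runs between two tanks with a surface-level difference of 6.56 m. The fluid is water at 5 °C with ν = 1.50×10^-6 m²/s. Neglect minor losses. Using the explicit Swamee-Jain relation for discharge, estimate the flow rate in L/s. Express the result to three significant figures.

Swamee-Jain (Type II): Q = -0.965·√(gD⁵h_f/L)·ln[ε/(3.7D) + √(3.17ν²L/(gD³h_f))]
√(gD⁵h_f/L) = √(9.81·0.508⁵·6.56/1880) = 0.03403
ε/(3.7D) = 1.54×10^-4; √(3.17ν²L/(gD³h_f)) = 3.99×10^-5
Q = -0.965·0.03403·ln(1.942×10^-4) = 0.2807 m³/s
Check: V = 1.38 m/s, Re = 4.69×10^5, f = 0.01826, h_f = 6.60 m ≈ 6.56 m ✓

Q ≈ 281 L/s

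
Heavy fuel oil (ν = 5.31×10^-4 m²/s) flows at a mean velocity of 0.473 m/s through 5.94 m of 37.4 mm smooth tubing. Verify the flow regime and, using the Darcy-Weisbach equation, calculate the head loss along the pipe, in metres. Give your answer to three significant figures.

h_f ≈ 3.48 m

Re = VD/ν = 0.473·0.03740/5.31×10^-4 = 33.3 → laminar (Re < 2300)
f = 64/Re = 1.921
h_f = f(L/D)V²/(2g) = 1.921·(5.94/0.03740)·0.473²/(2·9.81) = 3.479 m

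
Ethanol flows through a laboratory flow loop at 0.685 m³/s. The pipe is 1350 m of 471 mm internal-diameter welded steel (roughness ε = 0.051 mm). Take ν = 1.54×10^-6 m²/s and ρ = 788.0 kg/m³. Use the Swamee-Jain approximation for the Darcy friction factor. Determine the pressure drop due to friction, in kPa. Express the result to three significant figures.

V = 4Q/(πD²) = 4·0.685/(π·0.471²) = 3.932 m/s
Re = VD/ν = 3.932·0.471/1.54×10^-6 = 1.20×10^6 → turbulent
ε/D = 0.051/471 = 1.08×10^-4
Swamee-Jain: f = 0.01344
h_f = f(L/D)V²/(2g) = 0.01344·(1350/0.471)·3.932²/(2·9.81) = 30.34 m
Δp = ρg·h_f = 788.0·9.81·30.34 = 234.6 kPa

Δp ≈ 235 kPa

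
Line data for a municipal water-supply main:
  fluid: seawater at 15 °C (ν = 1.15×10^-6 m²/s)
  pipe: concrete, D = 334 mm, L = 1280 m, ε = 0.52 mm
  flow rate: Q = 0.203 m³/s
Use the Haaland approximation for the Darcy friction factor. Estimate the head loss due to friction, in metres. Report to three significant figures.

V = 4Q/(πD²) = 4·0.203/(π·0.334²) = 2.317 m/s
Re = VD/ν = 2.317·0.334/1.15×10^-6 = 6.73×10^5 → turbulent
ε/D = 0.52/334 = 0.00156
Haaland: f = 0.02227
h_f = f(L/D)V²/(2g) = 0.02227·(1280/0.334)·2.317²/(2·9.81) = 23.35 m

h_f ≈ 23.3 m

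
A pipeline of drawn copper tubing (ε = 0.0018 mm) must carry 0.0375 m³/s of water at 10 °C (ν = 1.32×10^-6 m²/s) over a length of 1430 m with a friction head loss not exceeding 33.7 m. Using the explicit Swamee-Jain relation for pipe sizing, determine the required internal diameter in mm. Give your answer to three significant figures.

D ≈ 152 mm

Swamee-Jain (Type III): D = 0.66·[ε^1.25·(LQ²/(gh_f))^4.75 + ν·Q^9.4·(L/(gh_f))^5.2]^0.04
LQ²/(gh_f) = 0.006083; L/(gh_f) = 4.326
Term 1 = ε^1.25·(…)^4.75 = 1.97×10^-18; Term 2 = ν·Q^9.4·(…)^5.2 = 1.06×10^-16
D = 0.66·(1.97×10^-18 + 1.06×10^-16)^0.04 = 0.1516 m = 152 mm
Check: V = 2.08 m/s, Re = 2.39×10^5, f = 0.01513, h_f = 31.4 m ≈ 33.7 m ✓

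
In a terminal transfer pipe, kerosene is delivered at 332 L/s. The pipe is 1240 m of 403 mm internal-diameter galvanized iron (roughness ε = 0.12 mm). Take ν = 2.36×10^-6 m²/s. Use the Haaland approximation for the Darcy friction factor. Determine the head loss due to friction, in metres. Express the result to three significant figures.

h_f ≈ 17.3 m

V = 4Q/(πD²) = 4·0.332/(π·0.403²) = 2.603 m/s
Re = VD/ν = 2.603·0.403/2.36×10^-6 = 4.44×10^5 → turbulent
ε/D = 0.12/403 = 2.98×10^-4
Haaland: f = 0.01627
h_f = f(L/D)V²/(2g) = 0.01627·(1240/0.403)·2.603²/(2·9.81) = 17.28 m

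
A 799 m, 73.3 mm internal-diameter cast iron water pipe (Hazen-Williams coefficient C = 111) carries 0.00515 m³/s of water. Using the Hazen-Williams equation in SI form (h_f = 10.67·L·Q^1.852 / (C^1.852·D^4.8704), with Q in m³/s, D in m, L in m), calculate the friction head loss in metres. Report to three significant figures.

h_f ≈ 27.1 m

h_f = 10.67·799·0.00515^1.852 / (111^1.852·0.0733^4.8704) = 27.07 m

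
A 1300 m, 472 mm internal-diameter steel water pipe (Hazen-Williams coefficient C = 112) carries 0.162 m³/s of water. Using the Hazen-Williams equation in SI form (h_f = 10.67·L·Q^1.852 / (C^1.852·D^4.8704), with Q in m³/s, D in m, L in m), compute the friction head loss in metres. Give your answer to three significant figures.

h_f ≈ 2.96 m

h_f = 10.67·1300·0.162^1.852 / (112^1.852·0.472^4.8704) = 2.958 m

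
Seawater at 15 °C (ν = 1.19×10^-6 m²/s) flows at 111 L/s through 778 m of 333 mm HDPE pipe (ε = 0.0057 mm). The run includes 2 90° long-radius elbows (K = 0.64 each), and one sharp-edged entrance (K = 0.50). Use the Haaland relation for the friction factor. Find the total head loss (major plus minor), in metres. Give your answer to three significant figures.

V = 4Q/(πD²) = 1.275 m/s; V²/2g = 0.08279 m
Re = 3.57×10^5, ε/D = 1.71×10^-5 → f = 0.01405 (Haaland)
Major: h_f = f(L/D)·V²/2g = 0.01405·2336·0.08279 = 2.717 m
Minor: ΣK = 1.78; h_m = ΣK·V²/2g = 0.1474 m
Total H_L = 2.717 + 0.1474 = 2.865 m

H_L ≈ 2.86 m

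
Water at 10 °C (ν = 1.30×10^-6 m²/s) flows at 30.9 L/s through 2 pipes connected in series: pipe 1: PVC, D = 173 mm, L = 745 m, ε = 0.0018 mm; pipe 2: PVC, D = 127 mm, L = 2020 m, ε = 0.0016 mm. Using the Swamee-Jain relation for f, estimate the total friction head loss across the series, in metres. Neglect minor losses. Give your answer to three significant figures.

H ≈ 79.1 m

Pipe 1: V = 1.315 m/s, Re = 1.75×10^5, ε/D = 1.04×10^-5, f = 0.01603, h_1 = f(L/D)V²/2g = 6.081 m
Pipe 2: V = 2.439 m/s, Re = 2.38×10^5, ε/D = 1.26×10^-5, f = 0.01514, h_2 = f(L/D)V²/2g = 73.05 m
Series → Q common, losses add: H = Σh = 79.13 m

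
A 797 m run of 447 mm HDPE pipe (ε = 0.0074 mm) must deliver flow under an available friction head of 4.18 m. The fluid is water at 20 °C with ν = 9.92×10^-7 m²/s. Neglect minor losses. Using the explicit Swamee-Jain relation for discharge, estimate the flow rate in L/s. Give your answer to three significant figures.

Q ≈ 304 L/s

Swamee-Jain (Type II): Q = -0.965·√(gD⁵h_f/L)·ln[ε/(3.7D) + √(3.17ν²L/(gD³h_f))]
√(gD⁵h_f/L) = √(9.81·0.447⁵·4.18/797) = 0.03030
ε/(3.7D) = 4.47×10^-6; √(3.17ν²L/(gD³h_f)) = 2.61×10^-5
Q = -0.965·0.03030·ln(3.053×10^-5) = 0.3040 m³/s
Check: V = 1.94 m/s, Re = 8.73×10^5, f = 0.01224, h_f = 4.18 m ≈ 4.18 m ✓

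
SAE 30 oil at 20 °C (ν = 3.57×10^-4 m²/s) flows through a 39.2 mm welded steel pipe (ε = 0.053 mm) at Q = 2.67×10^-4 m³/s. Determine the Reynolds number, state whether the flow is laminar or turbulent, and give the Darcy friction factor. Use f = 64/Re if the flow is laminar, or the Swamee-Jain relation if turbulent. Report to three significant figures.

Re ≈ 24.3; laminar; f = 64/Re ≈ 2.63

V = 4Q/(πD²) = 0.2212 m/s
Re = VD/ν = 0.2212·0.0392/3.57×10^-4 = 24.3
Re < 2300 → laminar → f = 64/Re = 2.635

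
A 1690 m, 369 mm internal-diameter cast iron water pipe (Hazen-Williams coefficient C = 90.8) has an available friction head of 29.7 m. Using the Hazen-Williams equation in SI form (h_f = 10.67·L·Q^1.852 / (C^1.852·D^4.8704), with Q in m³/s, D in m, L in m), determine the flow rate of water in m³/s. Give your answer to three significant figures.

Q ≈ 0.207 m³/s

Rearranging: Q = [h_f·C^1.852·D^4.8704 / (10.67·L)]^(1/1.852)
Q = [29.7·90.8^1.852·0.369^4.8704 / (10.67·1690)]^0.540 = 0.2073 m³/s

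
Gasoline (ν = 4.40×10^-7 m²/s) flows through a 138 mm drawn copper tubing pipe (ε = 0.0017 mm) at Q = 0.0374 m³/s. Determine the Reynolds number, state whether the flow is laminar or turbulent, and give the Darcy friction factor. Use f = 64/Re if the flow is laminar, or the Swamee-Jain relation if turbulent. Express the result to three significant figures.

V = 4Q/(πD²) = 2.500 m/s
Re = VD/ν = 2.500·0.138/4.40×10^-7 = 7.84×10^5
Re > 4000 → turbulent; ε/D = 1.23×10^-5
Swamee-Jain: f = 0.01236

Re ≈ 7.84×10^5; turbulent; f ≈ 0.0124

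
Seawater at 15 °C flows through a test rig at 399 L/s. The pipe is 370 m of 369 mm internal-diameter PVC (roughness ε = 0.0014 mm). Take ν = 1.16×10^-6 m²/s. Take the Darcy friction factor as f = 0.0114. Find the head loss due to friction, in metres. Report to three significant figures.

V = 4Q/(πD²) = 4·0.399/(π·0.369²) = 3.731 m/s
h_f = f(L/D)V²/(2g) = 0.01140·(370/0.369)·3.731²/(2·9.81) = 8.110 m

h_f ≈ 8.11 m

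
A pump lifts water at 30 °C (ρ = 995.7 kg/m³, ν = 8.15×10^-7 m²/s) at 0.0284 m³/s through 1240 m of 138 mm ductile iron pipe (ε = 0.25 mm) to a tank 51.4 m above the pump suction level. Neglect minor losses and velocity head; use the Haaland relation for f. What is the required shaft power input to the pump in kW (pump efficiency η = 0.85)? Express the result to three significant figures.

V = 4Q/(πD²) = 1.899 m/s; Re = 3.22×10^5; ε/D = 0.00181; f = 0.02339
h_f = f(L/D)V²/2g = 38.63 m
Total head H = z + h_f = 51.4 + 38.63 = 90.03 m
P_hyd = ρgQH = 995.7·9.81·0.0284·90.03 = 24.97 kW
P_shaft = P_hyd/η = 24.97/0.85 = 29.38 kW

P_shaft ≈ 29.4 kW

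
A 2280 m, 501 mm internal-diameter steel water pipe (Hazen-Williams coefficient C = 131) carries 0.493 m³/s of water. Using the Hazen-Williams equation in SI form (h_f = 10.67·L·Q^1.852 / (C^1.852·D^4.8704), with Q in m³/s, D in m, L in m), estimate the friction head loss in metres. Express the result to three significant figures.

h_f ≈ 22.8 m

h_f = 10.67·2280·0.493^1.852 / (131^1.852·0.501^4.8704) = 22.80 m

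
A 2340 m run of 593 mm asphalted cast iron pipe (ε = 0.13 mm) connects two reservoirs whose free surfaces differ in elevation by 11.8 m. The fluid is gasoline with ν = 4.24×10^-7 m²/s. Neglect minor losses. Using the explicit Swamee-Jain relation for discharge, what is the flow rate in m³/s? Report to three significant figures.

Swamee-Jain (Type II): Q = -0.965·√(gD⁵h_f/L)·ln[ε/(3.7D) + √(3.17ν²L/(gD³h_f))]
√(gD⁵h_f/L) = √(9.81·0.593⁵·11.8/2340) = 0.06023
ε/(3.7D) = 5.92×10^-5; √(3.17ν²L/(gD³h_f)) = 7.43×10^-6
Q = -0.965·0.06023·ln(6.668×10^-5) = 0.5589 m³/s
Check: V = 2.02 m/s, Re = 2.83×10^6, f = 0.01440, h_f = 11.9 m ≈ 11.8 m ✓

Q ≈ 0.559 m³/s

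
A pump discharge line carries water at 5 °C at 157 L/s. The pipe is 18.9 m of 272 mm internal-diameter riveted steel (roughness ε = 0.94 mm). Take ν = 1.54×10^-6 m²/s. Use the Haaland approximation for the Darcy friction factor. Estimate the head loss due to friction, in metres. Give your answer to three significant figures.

V = 4Q/(πD²) = 4·0.157/(π·0.272²) = 2.702 m/s
Re = VD/ν = 2.702·0.272/1.54×10^-6 = 4.77×10^5 → turbulent
ε/D = 0.94/272 = 0.00346
Haaland: f = 0.02752
h_f = f(L/D)V²/(2g) = 0.02752·(18.9/0.272)·2.702²/(2·9.81) = 0.7116 m

h_f ≈ 0.712 m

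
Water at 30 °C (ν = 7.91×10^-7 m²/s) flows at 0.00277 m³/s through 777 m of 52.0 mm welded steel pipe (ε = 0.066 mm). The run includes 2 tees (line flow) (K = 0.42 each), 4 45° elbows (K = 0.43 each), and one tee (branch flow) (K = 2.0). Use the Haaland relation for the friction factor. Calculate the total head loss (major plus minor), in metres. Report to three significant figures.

V = 4Q/(πD²) = 1.304 m/s; V²/2g = 0.08671 m
Re = 8.57×10^4, ε/D = 0.00127 → f = 0.02315 (Haaland)
Major: h_f = f(L/D)·V²/2g = 0.02315·14942·0.08671 = 29.99 m
Minor: ΣK = 4.56; h_m = ΣK·V²/2g = 0.3954 m
Total H_L = 29.99 + 0.3954 = 30.39 m

H_L ≈ 30.4 m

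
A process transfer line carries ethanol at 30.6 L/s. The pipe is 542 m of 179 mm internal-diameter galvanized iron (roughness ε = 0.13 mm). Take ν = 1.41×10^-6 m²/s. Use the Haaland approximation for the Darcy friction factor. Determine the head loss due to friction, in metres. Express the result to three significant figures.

V = 4Q/(πD²) = 4·0.0306/(π·0.179²) = 1.216 m/s
Re = VD/ν = 1.216·0.179/1.41×10^-6 = 1.54×10^5 → turbulent
ε/D = 0.13/179 = 7.26×10^-4
Haaland: f = 0.02013
h_f = f(L/D)V²/(2g) = 0.02013·(542/0.179)·1.216²/(2·9.81) = 4.594 m

h_f ≈ 4.59 m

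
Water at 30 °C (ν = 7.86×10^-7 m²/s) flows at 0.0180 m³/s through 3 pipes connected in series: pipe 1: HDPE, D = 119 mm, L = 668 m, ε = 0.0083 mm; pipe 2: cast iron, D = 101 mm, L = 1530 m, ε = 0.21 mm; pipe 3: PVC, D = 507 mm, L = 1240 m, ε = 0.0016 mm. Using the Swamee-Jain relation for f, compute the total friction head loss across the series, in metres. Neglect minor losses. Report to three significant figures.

Pipe 1: V = 1.618 m/s, Re = 2.45×10^5, ε/D = 6.97×10^-5, f = 0.01562, h_1 = f(L/D)V²/2g = 11.71 m
Pipe 2: V = 2.247 m/s, Re = 2.89×10^5, ε/D = 0.00208, f = 0.02442, h_2 = f(L/D)V²/2g = 95.18 m
Pipe 3: V = 0.08916 m/s, Re = 5.75×10^4, ε/D = 3.16×10^-6, f = 0.02014, h_3 = f(L/D)V²/2g = 0.01995 m
Series → Q common, losses add: H = Σh = 106.9 m

H ≈ 107 m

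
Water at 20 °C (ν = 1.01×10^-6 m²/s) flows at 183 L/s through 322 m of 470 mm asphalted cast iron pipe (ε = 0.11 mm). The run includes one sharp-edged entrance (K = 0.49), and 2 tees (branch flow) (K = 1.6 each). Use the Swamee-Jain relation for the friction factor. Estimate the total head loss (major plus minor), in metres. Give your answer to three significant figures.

V = 4Q/(πD²) = 1.055 m/s; V²/2g = 0.05671 m
Re = 4.91×10^5, ε/D = 2.34×10^-4 → f = 0.01584 (Swamee-Jain)
Major: h_f = f(L/D)·V²/2g = 0.01584·685.1·0.05671 = 0.6156 m
Minor: ΣK = 3.69; h_m = ΣK·V²/2g = 0.2092 m
Total H_L = 0.6156 + 0.2092 = 0.8248 m

H_L ≈ 0.825 m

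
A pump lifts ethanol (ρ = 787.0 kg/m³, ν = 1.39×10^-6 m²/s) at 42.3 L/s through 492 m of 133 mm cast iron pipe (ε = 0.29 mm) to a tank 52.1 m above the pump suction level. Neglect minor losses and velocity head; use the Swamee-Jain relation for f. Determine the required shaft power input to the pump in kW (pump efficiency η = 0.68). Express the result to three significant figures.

V = 4Q/(πD²) = 3.045 m/s; Re = 2.91×10^5; ε/D = 0.00218; f = 0.02470
h_f = f(L/D)V²/2g = 43.17 m
Total head H = z + h_f = 52.1 + 43.17 = 95.27 m
P_hyd = ρgQH = 787.0·9.81·0.0423·95.27 = 31.11 kW
P_shaft = P_hyd/η = 31.11/0.68 = 45.76 kW

P_shaft ≈ 45.8 kW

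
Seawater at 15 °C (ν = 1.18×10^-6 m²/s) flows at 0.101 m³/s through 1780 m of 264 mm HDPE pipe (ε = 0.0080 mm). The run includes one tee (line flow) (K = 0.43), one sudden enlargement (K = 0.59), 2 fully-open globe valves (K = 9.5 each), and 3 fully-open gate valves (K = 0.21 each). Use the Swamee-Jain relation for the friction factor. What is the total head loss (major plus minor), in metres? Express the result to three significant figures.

H_L ≈ 19.9 m

V = 4Q/(πD²) = 1.845 m/s; V²/2g = 0.1735 m
Re = 4.13×10^5, ε/D = 3.03×10^-5 → f = 0.01397 (Swamee-Jain)
Major: h_f = f(L/D)·V²/2g = 0.01397·6742·0.1735 = 16.35 m
Minor: ΣK = 20.6; h_m = ΣK·V²/2g = 3.583 m
Total H_L = 16.35 + 3.583 = 19.93 m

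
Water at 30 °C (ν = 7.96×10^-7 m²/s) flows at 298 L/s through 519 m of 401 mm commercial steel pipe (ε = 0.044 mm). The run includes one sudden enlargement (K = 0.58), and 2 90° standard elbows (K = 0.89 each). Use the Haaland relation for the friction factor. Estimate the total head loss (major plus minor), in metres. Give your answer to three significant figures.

V = 4Q/(πD²) = 2.360 m/s; V²/2g = 0.2838 m
Re = 1.19×10^6, ε/D = 1.10×10^-4 → f = 0.01330 (Haaland)
Major: h_f = f(L/D)·V²/2g = 0.01330·1294·0.2838 = 4.884 m
Minor: ΣK = 2.36; h_m = ΣK·V²/2g = 0.6697 m
Total H_L = 4.884 + 0.6697 = 5.554 m

H_L ≈ 5.55 m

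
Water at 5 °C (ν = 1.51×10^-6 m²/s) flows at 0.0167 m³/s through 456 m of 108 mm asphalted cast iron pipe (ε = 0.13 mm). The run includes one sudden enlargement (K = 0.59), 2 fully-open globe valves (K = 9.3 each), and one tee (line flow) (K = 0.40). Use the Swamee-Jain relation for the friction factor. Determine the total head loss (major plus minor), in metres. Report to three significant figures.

V = 4Q/(πD²) = 1.823 m/s; V²/2g = 0.1694 m
Re = 1.30×10^5, ε/D = 0.00120 → f = 0.02255 (Swamee-Jain)
Major: h_f = f(L/D)·V²/2g = 0.02255·4222·0.1694 = 16.13 m
Minor: ΣK = 19.6; h_m = ΣK·V²/2g = 3.318 m
Total H_L = 16.13 + 3.318 = 19.45 m

H_L ≈ 19.4 m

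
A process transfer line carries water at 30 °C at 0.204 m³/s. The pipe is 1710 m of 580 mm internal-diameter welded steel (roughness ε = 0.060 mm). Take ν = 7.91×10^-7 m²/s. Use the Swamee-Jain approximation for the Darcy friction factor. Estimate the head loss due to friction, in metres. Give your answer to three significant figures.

V = 4Q/(πD²) = 4·0.204/(π·0.580²) = 0.7721 m/s
Re = VD/ν = 0.7721·0.580/7.91×10^-7 = 5.66×10^5 → turbulent
ε/D = 0.060/580 = 1.03×10^-4
Swamee-Jain: f = 0.01431
h_f = f(L/D)V²/(2g) = 0.01431·(1710/0.580)·0.7721²/(2·9.81) = 1.282 m

h_f ≈ 1.28 m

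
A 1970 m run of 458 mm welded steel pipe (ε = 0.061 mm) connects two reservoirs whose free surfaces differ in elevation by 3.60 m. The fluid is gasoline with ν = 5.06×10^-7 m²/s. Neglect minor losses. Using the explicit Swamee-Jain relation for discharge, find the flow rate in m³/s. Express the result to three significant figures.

Swamee-Jain (Type II): Q = -0.965·√(gD⁵h_f/L)·ln[ε/(3.7D) + √(3.17ν²L/(gD³h_f))]
√(gD⁵h_f/L) = √(9.81·0.458⁵·3.60/1970) = 0.01901
ε/(3.7D) = 3.60×10^-5; √(3.17ν²L/(gD³h_f)) = 2.17×10^-5
Q = -0.965·0.01901·ln(5.771×10^-5) = 0.1790 m³/s
Check: V = 1.09 m/s, Re = 9.84×10^5, f = 0.01399, h_f = 3.62 m ≈ 3.60 m ✓

Q ≈ 0.179 m³/s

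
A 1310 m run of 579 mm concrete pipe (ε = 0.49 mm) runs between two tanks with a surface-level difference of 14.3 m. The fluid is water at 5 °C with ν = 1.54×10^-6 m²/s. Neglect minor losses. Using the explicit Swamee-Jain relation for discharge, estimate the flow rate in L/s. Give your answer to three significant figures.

Swamee-Jain (Type II): Q = -0.965·√(gD⁵h_f/L)·ln[ε/(3.7D) + √(3.17ν²L/(gD³h_f))]
√(gD⁵h_f/L) = √(9.81·0.579⁵·14.3/1310) = 0.08348
ε/(3.7D) = 2.29×10^-4; √(3.17ν²L/(gD³h_f)) = 1.90×10^-5
Q = -0.965·0.08348·ln(2.477×10^-4) = 0.6689 m³/s
Check: V = 2.54 m/s, Re = 9.55×10^5, f = 0.01932, h_f = 14.4 m ≈ 14.3 m ✓

Q ≈ 669 L/s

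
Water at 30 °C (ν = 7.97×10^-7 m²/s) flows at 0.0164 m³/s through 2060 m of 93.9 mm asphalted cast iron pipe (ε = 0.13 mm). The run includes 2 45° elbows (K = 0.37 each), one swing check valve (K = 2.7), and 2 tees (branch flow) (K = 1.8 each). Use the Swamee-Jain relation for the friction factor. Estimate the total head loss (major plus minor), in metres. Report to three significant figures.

H_L ≈ 142 m

V = 4Q/(πD²) = 2.368 m/s; V²/2g = 0.2859 m
Re = 2.79×10^5, ε/D = 0.00138 → f = 0.02227 (Swamee-Jain)
Major: h_f = f(L/D)·V²/2g = 0.02227·21938·0.2859 = 139.7 m
Minor: ΣK = 7.04; h_m = ΣK·V²/2g = 2.012 m
Total H_L = 139.7 + 2.012 = 141.7 m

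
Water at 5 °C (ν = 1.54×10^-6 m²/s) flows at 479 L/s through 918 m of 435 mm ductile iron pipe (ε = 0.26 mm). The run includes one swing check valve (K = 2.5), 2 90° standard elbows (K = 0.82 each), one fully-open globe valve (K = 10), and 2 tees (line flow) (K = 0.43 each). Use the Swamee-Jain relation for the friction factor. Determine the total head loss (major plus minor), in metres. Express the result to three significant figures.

V = 4Q/(πD²) = 3.223 m/s; V²/2g = 0.5295 m
Re = 9.10×10^5, ε/D = 5.98×10^-4 → f = 0.01797 (Swamee-Jain)
Major: h_f = f(L/D)·V²/2g = 0.01797·2110·0.5295 = 20.08 m
Minor: ΣK = 15.0; h_m = ΣK·V²/2g = 7.942 m
Total H_L = 20.08 + 7.942 = 28.02 m

H_L ≈ 28.0 m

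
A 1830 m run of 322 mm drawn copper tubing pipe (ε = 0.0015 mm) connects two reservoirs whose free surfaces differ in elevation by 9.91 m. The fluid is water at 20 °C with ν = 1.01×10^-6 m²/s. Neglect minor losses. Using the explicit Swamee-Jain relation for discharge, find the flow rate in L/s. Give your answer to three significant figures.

Q ≈ 131 L/s

Swamee-Jain (Type II): Q = -0.965·√(gD⁵h_f/L)·ln[ε/(3.7D) + √(3.17ν²L/(gD³h_f))]
√(gD⁵h_f/L) = √(9.81·0.322⁵·9.91/1830) = 0.01356
ε/(3.7D) = 1.26×10^-6; √(3.17ν²L/(gD³h_f)) = 4.27×10^-5
Q = -0.965·0.01356·ln(4.396×10^-5) = 0.1313 m³/s
Check: V = 1.61 m/s, Re = 5.14×10^5, f = 0.01310, h_f = 9.86 m ≈ 9.91 m ✓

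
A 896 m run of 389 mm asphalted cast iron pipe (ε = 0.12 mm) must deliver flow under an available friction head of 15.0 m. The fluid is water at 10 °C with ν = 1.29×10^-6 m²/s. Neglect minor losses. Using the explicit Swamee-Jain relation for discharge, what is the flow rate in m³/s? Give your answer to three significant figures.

Swamee-Jain (Type II): Q = -0.965·√(gD⁵h_f/L)·ln[ε/(3.7D) + √(3.17ν²L/(gD³h_f))]
√(gD⁵h_f/L) = √(9.81·0.389⁵·15.0/896) = 0.03825
ε/(3.7D) = 8.34×10^-5; √(3.17ν²L/(gD³h_f)) = 2.34×10^-5
Q = -0.965·0.03825·ln(1.067×10^-4) = 0.3375 m³/s
Check: V = 2.84 m/s, Re = 8.56×10^5, f = 0.01594, h_f = 15.1 m ≈ 15.0 m ✓

Q ≈ 0.338 m³/s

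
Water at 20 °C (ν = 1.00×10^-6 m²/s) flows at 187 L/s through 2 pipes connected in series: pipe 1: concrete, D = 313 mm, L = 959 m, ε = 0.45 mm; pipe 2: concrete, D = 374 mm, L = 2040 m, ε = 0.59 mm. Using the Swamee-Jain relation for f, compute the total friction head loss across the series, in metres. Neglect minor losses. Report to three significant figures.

Pipe 1: V = 2.430 m/s, Re = 7.61×10^5, ε/D = 0.00144, f = 0.02190, h_1 = f(L/D)V²/2g = 20.20 m
Pipe 2: V = 1.702 m/s, Re = 6.37×10^5, ε/D = 0.00158, f = 0.02246, h_2 = f(L/D)V²/2g = 18.09 m
Series → Q common, losses add: H = Σh = 38.28 m

H ≈ 38.3 m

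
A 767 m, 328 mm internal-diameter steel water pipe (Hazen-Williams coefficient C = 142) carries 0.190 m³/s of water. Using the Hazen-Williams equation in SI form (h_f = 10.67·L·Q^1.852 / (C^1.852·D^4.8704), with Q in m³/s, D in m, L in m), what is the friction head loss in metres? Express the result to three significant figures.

h_f = 10.67·767·0.190^1.852 / (142^1.852·0.328^4.8704) = 8.893 m

h_f ≈ 8.89 m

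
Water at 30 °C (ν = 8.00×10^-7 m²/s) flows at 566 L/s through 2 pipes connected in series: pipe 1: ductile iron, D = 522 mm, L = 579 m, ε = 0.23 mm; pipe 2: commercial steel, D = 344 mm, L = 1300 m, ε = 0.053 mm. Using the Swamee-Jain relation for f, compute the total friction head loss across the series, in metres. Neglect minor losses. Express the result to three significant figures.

Pipe 1: V = 2.645 m/s, Re = 1.73×10^6, ε/D = 4.41×10^-4, f = 0.01664, h_1 = f(L/D)V²/2g = 6.581 m
Pipe 2: V = 6.090 m/s, Re = 2.62×10^6, ε/D = 1.54×10^-4, f = 0.01358, h_2 = f(L/D)V²/2g = 97.02 m
Series → Q common, losses add: H = Σh = 103.6 m

H ≈ 104 m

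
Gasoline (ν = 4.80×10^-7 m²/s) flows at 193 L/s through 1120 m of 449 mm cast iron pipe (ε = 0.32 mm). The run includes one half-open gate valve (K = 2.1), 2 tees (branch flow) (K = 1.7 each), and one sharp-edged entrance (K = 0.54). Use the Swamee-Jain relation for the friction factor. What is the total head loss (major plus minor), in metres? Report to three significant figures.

H_L ≈ 3.96 m

V = 4Q/(πD²) = 1.219 m/s; V²/2g = 0.07573 m
Re = 1.14×10^6, ε/D = 7.13×10^-4 → f = 0.01854 (Swamee-Jain)
Major: h_f = f(L/D)·V²/2g = 0.01854·2494·0.07573 = 3.503 m
Minor: ΣK = 6.04; h_m = ΣK·V²/2g = 0.4574 m
Total H_L = 3.503 + 0.4574 = 3.960 m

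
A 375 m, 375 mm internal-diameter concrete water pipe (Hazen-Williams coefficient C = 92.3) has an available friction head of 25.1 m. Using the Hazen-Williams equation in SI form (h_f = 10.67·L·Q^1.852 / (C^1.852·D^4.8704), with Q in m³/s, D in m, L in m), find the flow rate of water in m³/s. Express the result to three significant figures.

Rearranging: Q = [h_f·C^1.852·D^4.8704 / (10.67·L)]^(1/1.852)
Q = [25.1·92.3^1.852·0.375^4.8704 / (10.67·375)]^0.540 = 0.4526 m³/s

Q ≈ 0.453 m³/s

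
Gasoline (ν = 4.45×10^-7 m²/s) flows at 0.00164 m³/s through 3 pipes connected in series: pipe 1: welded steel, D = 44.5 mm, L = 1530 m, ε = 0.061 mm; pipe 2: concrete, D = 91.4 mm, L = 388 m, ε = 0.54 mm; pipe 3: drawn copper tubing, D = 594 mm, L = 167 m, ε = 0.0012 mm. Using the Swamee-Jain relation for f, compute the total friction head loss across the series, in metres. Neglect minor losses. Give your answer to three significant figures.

Pipe 1: V = 1.054 m/s, Re = 1.05×10^5, ε/D = 0.00137, f = 0.02345, h_1 = f(L/D)V²/2g = 45.70 m
Pipe 2: V = 0.2500 m/s, Re = 5.13×10^4, ε/D = 0.00591, f = 0.03392, h_2 = f(L/D)V²/2g = 0.4585 m
Pipe 3: V = 0.005918 m/s, Re = 7900, ε/D = 2.02×10^-6, f = 0.03309, h_3 = f(L/D)V²/2g = 1.661×10^-5 m
Series → Q common, losses add: H = Σh = 46.16 m

H ≈ 46.2 m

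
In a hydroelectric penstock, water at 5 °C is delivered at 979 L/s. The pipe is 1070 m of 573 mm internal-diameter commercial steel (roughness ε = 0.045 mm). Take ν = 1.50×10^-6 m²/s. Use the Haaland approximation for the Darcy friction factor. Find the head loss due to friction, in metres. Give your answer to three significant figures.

V = 4Q/(πD²) = 4·0.979/(π·0.573²) = 3.797 m/s
Re = VD/ν = 3.797·0.573/1.50×10^-6 = 1.45×10^6 → turbulent
ε/D = 0.045/573 = 7.85×10^-5
Haaland: f = 0.01260
h_f = f(L/D)V²/(2g) = 0.01260·(1070/0.573)·3.797²/(2·9.81) = 17.29 m

h_f ≈ 17.3 m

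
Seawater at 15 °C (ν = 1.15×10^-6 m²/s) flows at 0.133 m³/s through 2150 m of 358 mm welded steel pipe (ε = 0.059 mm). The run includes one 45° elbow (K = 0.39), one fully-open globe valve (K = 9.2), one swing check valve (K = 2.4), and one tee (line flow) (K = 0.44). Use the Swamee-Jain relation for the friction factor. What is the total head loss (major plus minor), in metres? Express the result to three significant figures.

V = 4Q/(πD²) = 1.321 m/s; V²/2g = 0.08898 m
Re = 4.11×10^5, ε/D = 1.65×10^-4 → f = 0.01547 (Swamee-Jain)
Major: h_f = f(L/D)·V²/2g = 0.01547·6006·0.08898 = 8.264 m
Minor: ΣK = 12.4; h_m = ΣK·V²/2g = 1.106 m
Total H_L = 8.264 + 1.106 = 9.370 m

H_L ≈ 9.37 m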